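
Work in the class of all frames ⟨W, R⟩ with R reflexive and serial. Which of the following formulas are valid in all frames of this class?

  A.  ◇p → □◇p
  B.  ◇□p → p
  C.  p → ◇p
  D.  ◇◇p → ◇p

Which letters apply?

C

(A) axiom 5: valid iff R is euclidean. Such an R need not be euclidean — not valid.
(B) ◇□p → p (the dual of axiom B) characterises the symmetric frames. Such an R need not be symmetric — not valid.
(C) p → ◇p (the dual of axiom T) characterises the reflexive frames. Every such R is reflexive — valid.
(D) ◇◇p → ◇p (the dual of axiom 4) characterises the transitive frames. Such an R need not be transitive — not valid.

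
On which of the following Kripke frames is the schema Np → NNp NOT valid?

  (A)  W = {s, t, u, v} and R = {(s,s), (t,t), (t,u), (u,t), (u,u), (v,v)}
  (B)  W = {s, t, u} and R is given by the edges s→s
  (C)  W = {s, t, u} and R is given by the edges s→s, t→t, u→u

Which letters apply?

none

The schema Np → NNp is axiom 4; it is valid on a frame iff R is transitive.
(A) R is transitive (R is closed under composition), so the schema is valid here.
(B) R is transitive (R is closed under composition), so the schema is valid here.
(C) R is transitive (R is closed under composition), so the schema is valid here.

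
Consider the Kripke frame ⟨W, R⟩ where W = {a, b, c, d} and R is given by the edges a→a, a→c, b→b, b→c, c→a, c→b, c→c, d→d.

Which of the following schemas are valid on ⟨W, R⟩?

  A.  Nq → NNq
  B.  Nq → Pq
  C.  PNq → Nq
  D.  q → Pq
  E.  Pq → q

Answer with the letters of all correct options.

B, D

R is reflexive: each world relates to itself.
R is not transitive: a R c and c R b but not a R b.
R is not euclidean: c R a and c R b but not a R b.
R is serial: every world has an R-successor.
R is not a subset of the identity: a R c with a ≠ c.
(A) Nq → NNq (axiom 4) characterises the transitive frames. R is not transitive — not valid.
(B) Nq → Pq is axiom D; it is valid on a frame exactly when R is serial. R is serial, so valid.
(C) PNq → Nq is the dual of axiom 5; it is valid on a frame exactly when R is euclidean. R is not euclidean, so not valid.
(D) the dual of axiom T: valid iff R is reflexive. R is reflexive — valid.
(E) Pq → q (the converse of T) corresponds to R being a subset of the identity. Here R ⊄ identity, so not valid.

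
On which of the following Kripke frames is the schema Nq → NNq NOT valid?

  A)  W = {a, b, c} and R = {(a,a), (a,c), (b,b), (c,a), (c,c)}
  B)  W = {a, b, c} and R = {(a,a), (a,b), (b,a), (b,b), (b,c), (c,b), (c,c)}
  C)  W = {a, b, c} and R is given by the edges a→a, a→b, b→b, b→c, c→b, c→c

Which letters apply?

B, C

The schema Nq → NNq is axiom 4; it is valid on a frame iff R is transitive.
(A) R is transitive (R is closed under composition), so the schema is valid here.
(B) R is not transitive (a R b and b R c but not a R c), so the schema fails here.
(C) R is not transitive (a R b and b R c but not a R c), so the schema fails here.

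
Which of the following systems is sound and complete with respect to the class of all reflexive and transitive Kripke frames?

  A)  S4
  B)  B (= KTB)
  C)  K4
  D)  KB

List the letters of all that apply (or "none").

A

(A) S4 is determined by exactly this class.
(B) B (= KTB) is determined by the class of reflexive and symmetric frames.
(C) K4 is determined by the class of transitive frames.
(D) KB is determined by the class of symmetric frames.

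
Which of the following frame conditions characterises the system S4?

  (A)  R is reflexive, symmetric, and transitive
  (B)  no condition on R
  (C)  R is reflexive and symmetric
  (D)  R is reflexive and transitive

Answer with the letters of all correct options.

D

(A) this class determines S5, not S4.
(B) this class determines K, not S4.
(C) this class determines B (= KTB), not S4.
(D) S4 is sound and complete for exactly this class.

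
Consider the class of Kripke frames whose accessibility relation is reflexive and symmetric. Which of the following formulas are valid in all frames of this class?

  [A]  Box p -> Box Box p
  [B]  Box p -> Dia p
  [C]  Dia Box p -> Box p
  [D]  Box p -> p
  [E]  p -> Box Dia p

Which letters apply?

Reflexive relations are serial.
(A) Box p -> Box Box p is axiom 4; it is valid on a frame exactly when R is transitive. Such an R need not be transitive, so not valid.
(B) Box p -> Dia p (axiom D) characterises the serial frames. Every such R is serial — valid.
(C) the dual of axiom 5: valid iff R is euclidean. Such an R need not be euclidean — not valid.
(D) Box p -> p is axiom T, which corresponds to reflexivity. Every such R is reflexive — valid.
(E) p -> Box Dia p (axiom B) characterises the symmetric frames. Every such R is symmetric — valid.

B, D, E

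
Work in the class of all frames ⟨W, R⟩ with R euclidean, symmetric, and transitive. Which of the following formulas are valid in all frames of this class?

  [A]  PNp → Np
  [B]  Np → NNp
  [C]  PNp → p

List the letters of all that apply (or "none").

A, B, C

(A) PNp → Np (the dual of axiom 5) characterises the euclidean frames. Every such R is euclidean — valid.
(B) axiom 4: valid iff R is transitive. Every such R is transitive — valid.
(C) the dual of axiom B: valid iff R is symmetric. Every such R is symmetric — valid.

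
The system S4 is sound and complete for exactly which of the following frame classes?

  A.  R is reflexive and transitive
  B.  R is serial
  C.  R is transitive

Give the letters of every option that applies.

A

(A) S4 is sound and complete for exactly this class.
(B) this class determines D, not S4.
(C) this class determines K4, not S4.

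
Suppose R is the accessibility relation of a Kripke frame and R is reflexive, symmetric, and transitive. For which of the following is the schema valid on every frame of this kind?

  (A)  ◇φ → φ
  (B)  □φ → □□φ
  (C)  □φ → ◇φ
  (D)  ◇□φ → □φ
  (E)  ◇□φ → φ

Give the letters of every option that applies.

B, C, D, E

A relation that is reflexive, symmetric, and transitive is also euclidean and serial.
(A) ◇φ → φ is the converse of T; it holds exactly when R ⊆ identity. Such an R need not be a subset of the identity — not valid.
(B) □φ → □□φ is axiom 4; it is valid on a frame exactly when R is transitive. Every such R is transitive, so valid.
(C) □φ → ◇φ is axiom D; it is valid on a frame exactly when R is serial. Every such R is serial, so valid.
(D) ◇□φ → □φ is the dual of axiom 5; it is valid on a frame exactly when R is euclidean. Every such R is euclidean, so valid.
(E) ◇□φ → φ (the dual of axiom B) characterises the symmetric frames. Every such R is symmetric — valid.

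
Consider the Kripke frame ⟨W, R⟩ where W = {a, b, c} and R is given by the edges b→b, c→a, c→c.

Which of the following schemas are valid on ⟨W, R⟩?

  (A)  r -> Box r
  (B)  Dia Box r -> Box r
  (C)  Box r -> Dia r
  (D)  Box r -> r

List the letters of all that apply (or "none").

R is not reflexive: not a R a.
R is not euclidean: c R a and c R c but not a R c.
R is not serial: a has no R-successor.
R is not a subset of the identity: c R a with c ≠ a.
(A) r -> Box r is equivalent to ◇p→p; it holds exactly when R ⊆ identity. Here R ⊄ identity — not valid.
(B) Dia Box r -> Box r (the dual of axiom 5) characterises the euclidean frames. R is not euclidean — not valid.
(C) Box r -> Dia r is axiom D; it is valid on a frame exactly when R is serial. R is not serial, so not valid.
(D) Box r -> r is axiom T; it is valid on a frame exactly when R is reflexive. R is not reflexive, so not valid.

none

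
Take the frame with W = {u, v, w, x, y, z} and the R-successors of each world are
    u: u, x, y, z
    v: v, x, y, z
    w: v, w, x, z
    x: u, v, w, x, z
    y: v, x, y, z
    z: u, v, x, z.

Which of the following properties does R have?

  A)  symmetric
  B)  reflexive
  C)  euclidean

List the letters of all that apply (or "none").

B

(A) not symmetric: u R y but not y R u.
(B) reflexive: each world relates to itself.
(C) not euclidean: u R x and u R y but not x R y.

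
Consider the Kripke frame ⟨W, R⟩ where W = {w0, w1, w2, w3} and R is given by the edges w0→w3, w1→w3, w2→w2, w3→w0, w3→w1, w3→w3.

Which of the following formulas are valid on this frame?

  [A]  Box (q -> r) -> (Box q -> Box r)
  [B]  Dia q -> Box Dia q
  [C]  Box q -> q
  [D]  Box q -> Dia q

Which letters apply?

R is not reflexive: not w0 R w0.
R is not euclidean: w3 R w0 and w3 R w1 but not w0 R w1.
R is serial: every world has an R-successor.
(A) this is just K, valid on every normal frame.
(B) axiom 5: valid iff R is euclidean. R is not euclidean — not valid.
(C) Box q -> q is axiom T; it is valid on a frame exactly when R is reflexive. R is not reflexive, so not valid.
(D) axiom D: valid iff R is serial. R is serial — valid.

A, D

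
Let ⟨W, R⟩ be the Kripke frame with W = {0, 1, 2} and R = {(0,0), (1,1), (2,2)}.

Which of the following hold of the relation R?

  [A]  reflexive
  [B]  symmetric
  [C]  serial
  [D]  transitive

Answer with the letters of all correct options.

A, B, C, D

(A) reflexive: each world relates to itself.
(B) symmetric: every R-edge is matched by its reverse.
(C) serial: every world has an R-successor.
(D) transitive: R is closed under composition.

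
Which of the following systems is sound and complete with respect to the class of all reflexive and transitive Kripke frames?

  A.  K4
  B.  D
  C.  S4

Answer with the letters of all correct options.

(A) K4 is determined by the class of transitive frames.
(B) D is determined by the class of serial frames.
(C) S4 is determined by exactly this class.

C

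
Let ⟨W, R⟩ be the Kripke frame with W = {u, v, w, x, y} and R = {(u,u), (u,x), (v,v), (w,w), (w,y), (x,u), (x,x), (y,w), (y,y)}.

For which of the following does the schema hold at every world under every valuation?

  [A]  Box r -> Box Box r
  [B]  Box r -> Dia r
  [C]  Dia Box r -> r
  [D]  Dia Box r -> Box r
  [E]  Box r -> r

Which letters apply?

R is reflexive: each world relates to itself.
R is symmetric: every R-edge is matched by its reverse.
R is transitive: R is closed under composition.
R is euclidean: any two R-successors of the same world are R-related.
R is serial: every world has an R-successor.
(A) Box r -> Box Box r is axiom 4, which corresponds to transitivity. R is transitive — valid.
(B) Box r -> Dia r (axiom D) characterises the serial frames. R is serial — valid.
(C) Dia Box r -> r is the dual of axiom B; it is valid on a frame exactly when R is symmetric. R is symmetric, so valid.
(D) the dual of axiom 5: valid iff R is euclidean. R is euclidean — valid.
(E) axiom T: valid iff R is reflexive. R is reflexive — valid.

A, B, C, D, E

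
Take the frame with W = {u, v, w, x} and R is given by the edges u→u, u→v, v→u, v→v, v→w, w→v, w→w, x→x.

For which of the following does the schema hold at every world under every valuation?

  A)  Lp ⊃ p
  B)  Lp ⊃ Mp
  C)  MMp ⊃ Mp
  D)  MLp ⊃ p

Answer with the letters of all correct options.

A, B, D

R is reflexive: each world relates to itself.
R is symmetric: every R-edge is matched by its reverse.
R is not transitive: u R v and v R w but not u R w.
R is serial: every world has an R-successor.
(A) Lp ⊃ p (axiom T) characterises the reflexive frames. R is reflexive — valid.
(B) Lp ⊃ Mp is axiom D, which corresponds to seriality. R is serial — valid.
(C) MMp ⊃ Mp is the dual of axiom 4; it is valid on a frame exactly when R is transitive. R is not transitive, so not valid.
(D) the dual of axiom B: valid iff R is symmetric. R is symmetric — valid.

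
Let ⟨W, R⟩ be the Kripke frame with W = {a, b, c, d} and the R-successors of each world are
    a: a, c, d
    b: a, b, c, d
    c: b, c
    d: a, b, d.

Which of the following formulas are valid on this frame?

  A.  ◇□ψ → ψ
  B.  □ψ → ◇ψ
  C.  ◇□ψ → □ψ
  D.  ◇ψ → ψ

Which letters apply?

B

R is not symmetric: a R c but not c R a.
R is not euclidean: a R c and a R a but not c R a.
R is serial: every world has an R-successor.
R is not a subset of the identity: a R c with a ≠ c.
(A) the dual of axiom B: valid iff R is symmetric. R is not symmetric — not valid.
(B) axiom D: valid iff R is serial. R is serial — valid.
(C) ◇□ψ → □ψ is the dual of axiom 5, which corresponds to the euclidean property. R is not euclidean — not valid.
(D) ◇ψ → ψ is valid only on frames where every R-edge is a self-loop. Here R ⊄ identity — not valid.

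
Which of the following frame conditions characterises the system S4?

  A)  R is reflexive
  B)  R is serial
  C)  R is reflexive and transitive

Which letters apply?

(A) this class determines T (= KT), not S4.
(B) this class determines D, not S4.
(C) S4 is sound and complete for exactly this class.

C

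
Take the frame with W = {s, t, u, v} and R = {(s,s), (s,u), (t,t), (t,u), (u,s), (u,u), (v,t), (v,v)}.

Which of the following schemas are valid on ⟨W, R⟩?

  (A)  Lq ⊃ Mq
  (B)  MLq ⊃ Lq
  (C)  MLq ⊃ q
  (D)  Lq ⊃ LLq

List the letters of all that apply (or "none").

R is not symmetric: t R u but not u R t.
R is not transitive: t R u and u R s but not t R s.
R is not euclidean: t R u and t R t but not u R t.
R is serial: every world has an R-successor.
(A) axiom D: valid iff R is serial. R is serial — valid.
(B) the dual of axiom 5: valid iff R is euclidean. R is not euclidean — not valid.
(C) MLq ⊃ q (the dual of axiom B) characterises the symmetric frames. R is not symmetric — not valid.
(D) Lq ⊃ LLq is axiom 4, which corresponds to transitivity. R is not transitive — not valid.

A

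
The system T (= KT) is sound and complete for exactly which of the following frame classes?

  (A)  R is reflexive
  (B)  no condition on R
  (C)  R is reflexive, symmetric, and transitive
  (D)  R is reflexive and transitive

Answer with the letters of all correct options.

A

(A) T (= KT) is sound and complete for exactly this class.
(B) this class determines K, not T (= KT).
(C) this class determines S5, not T (= KT).
(D) this class determines S4, not T (= KT).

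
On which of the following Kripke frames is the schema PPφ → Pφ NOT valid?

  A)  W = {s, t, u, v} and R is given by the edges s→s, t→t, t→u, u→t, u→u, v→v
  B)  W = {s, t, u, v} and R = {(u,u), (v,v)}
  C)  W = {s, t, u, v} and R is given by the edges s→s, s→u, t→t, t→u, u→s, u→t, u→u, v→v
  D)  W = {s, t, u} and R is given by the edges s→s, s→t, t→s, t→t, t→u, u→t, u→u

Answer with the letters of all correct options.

The schema PPφ → Pφ is the dual of axiom 4; it is valid on a frame iff R is transitive.
(A) R is transitive (R is closed under composition), so the schema is valid here.
(B) R is transitive (R is closed under composition), so the schema is valid here.
(C) R is not transitive (s R u and u R t but not s R t), so the schema fails here.
(D) R is not transitive (s R t and t R u but not s R u), so the schema fails here.

C, D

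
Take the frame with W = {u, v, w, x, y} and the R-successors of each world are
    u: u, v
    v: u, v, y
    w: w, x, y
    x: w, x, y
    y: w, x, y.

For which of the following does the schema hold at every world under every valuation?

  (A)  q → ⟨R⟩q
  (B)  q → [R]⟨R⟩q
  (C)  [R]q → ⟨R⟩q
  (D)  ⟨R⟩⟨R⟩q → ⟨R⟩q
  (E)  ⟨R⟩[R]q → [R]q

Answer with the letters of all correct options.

A, C

R is reflexive: each world relates to itself.
R is not symmetric: v R y but not y R v.
R is not transitive: u R v and v R y but not u R y.
R is not euclidean: v R u and v R y but not u R y.
R is serial: every world has an R-successor.
(A) q → ⟨R⟩q is the dual of axiom T, which corresponds to reflexivity. R is reflexive — valid.
(B) q → [R]⟨R⟩q is axiom B, which corresponds to symmetry. R is not symmetric — not valid.
(C) [R]q → ⟨R⟩q (axiom D) characterises the serial frames. R is serial — valid.
(D) ⟨R⟩⟨R⟩q → ⟨R⟩q is the dual of axiom 4; it is valid on a frame exactly when R is transitive. R is not transitive, so not valid.
(E) ⟨R⟩[R]q → [R]q is the dual of axiom 5, which corresponds to the euclidean property. R is not euclidean — not valid.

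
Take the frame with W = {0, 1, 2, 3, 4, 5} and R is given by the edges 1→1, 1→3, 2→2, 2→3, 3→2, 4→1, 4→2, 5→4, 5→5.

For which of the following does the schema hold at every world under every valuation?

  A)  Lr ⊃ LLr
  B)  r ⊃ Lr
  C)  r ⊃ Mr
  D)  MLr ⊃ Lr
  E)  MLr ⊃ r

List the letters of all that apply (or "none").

none

R is not reflexive: not 0 R 0.
R is not symmetric: 1 R 3 but not 3 R 1.
R is not transitive: 1 R 3 and 3 R 2 but not 1 R 2.
R is not euclidean: 1 R 3 and 1 R 1 but not 3 R 1.
R is not a subset of the identity: 1 R 3 with 1 ≠ 3.
(A) Lr ⊃ LLr is axiom 4; it is valid on a frame exactly when R is transitive. R is not transitive, so not valid.
(B) r ⊃ Lr is valid only on frames where every R-edge is a self-loop. Here R ⊄ identity — not valid.
(C) r ⊃ Mr is the dual of axiom T, which corresponds to reflexivity. R is not reflexive — not valid.
(D) MLr ⊃ Lr is the dual of axiom 5; it is valid on a frame exactly when R is euclidean. R is not euclidean, so not valid.
(E) MLr ⊃ r is the dual of axiom B, which corresponds to symmetry. R is not symmetric — not valid.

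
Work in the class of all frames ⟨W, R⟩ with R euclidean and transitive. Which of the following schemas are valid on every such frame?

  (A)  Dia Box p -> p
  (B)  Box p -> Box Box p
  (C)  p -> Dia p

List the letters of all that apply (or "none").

(A) Dia Box p -> p is the dual of axiom B, which corresponds to symmetry. Such an R need not be symmetric — not valid.
(B) Box p -> Box Box p is axiom 4; it is valid on a frame exactly when R is transitive. Every such R is transitive, so valid.
(C) p -> Dia p is the dual of axiom T; it is valid on a frame exactly when R is reflexive. Such an R need not be reflexive, so not valid.

B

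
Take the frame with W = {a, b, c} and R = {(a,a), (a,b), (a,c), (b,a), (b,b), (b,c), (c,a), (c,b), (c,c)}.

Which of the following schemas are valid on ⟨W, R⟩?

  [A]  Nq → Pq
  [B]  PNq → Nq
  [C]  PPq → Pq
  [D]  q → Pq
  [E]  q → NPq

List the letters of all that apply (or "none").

R is reflexive: each world relates to itself.
R is symmetric: every R-edge is matched by its reverse.
R is transitive: R is closed under composition.
R is euclidean: any two R-successors of the same world are R-related.
R is serial: every world has an R-successor.
(A) Nq → Pq is axiom D, which corresponds to seriality. R is serial — valid.
(B) the dual of axiom 5: valid iff R is euclidean. R is euclidean — valid.
(C) PPq → Pq is the dual of axiom 4; it is valid on a frame exactly when R is transitive. R is transitive, so valid.
(D) q → Pq (the dual of axiom T) characterises the reflexive frames. R is reflexive — valid.
(E) q → NPq is axiom B, which corresponds to symmetry. R is symmetric — valid.

A, B, C, D, E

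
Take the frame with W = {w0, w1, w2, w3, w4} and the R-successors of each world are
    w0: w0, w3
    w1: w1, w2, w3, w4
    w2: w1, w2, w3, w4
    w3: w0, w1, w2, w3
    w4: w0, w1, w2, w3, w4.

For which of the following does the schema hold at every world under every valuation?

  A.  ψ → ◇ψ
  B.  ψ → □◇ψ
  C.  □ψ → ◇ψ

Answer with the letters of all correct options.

A, C

R is reflexive: each world relates to itself.
R is not symmetric: w4 R w0 but not w0 R w4.
R is serial: every world has an R-successor.
(A) ψ → ◇ψ (the dual of axiom T) characterises the reflexive frames. R is reflexive — valid.
(B) ψ → □◇ψ is axiom B; it is valid on a frame exactly when R is symmetric. R is not symmetric, so not valid.
(C) □ψ → ◇ψ is axiom D; it is valid on a frame exactly when R is serial. R is serial, so valid.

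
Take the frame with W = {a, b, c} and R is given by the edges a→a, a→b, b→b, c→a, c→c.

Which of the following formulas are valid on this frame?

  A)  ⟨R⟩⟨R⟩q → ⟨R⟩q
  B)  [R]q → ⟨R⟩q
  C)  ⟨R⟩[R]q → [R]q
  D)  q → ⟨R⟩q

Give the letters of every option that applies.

B, D

R is reflexive: each world relates to itself.
R is not transitive: c R a and a R b but not c R b.
R is not euclidean: a R b and a R a but not b R a.
R is serial: every world has an R-successor.
(A) ⟨R⟩⟨R⟩q → ⟨R⟩q is the dual of axiom 4, which corresponds to transitivity. R is not transitive — not valid.
(B) [R]q → ⟨R⟩q (axiom D) characterises the serial frames. R is serial — valid.
(C) ⟨R⟩[R]q → [R]q is the dual of axiom 5, which corresponds to the euclidean property. R is not euclidean — not valid.
(D) the dual of axiom T: valid iff R is reflexive. R is reflexive — valid.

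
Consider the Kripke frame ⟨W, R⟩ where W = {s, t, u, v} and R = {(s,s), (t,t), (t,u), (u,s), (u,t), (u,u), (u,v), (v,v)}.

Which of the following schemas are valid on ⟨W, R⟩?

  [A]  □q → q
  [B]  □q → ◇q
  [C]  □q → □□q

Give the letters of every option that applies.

R is reflexive: each world relates to itself.
R is not transitive: t R u and u R s but not t R s.
R is serial: every world has an R-successor.
(A) □q → q (axiom T) characterises the reflexive frames. R is reflexive — valid.
(B) □q → ◇q is axiom D, which corresponds to seriality. R is serial — valid.
(C) □q → □□q is axiom 4, which corresponds to transitivity. R is not transitive — not valid.

A, B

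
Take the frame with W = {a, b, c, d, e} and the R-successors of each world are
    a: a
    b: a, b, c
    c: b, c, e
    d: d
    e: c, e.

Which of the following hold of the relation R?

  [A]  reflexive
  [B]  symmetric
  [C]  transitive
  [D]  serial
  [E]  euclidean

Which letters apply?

A, D

(A) reflexive: each world relates to itself.
(B) not symmetric: b R a but not a R b.
(C) not transitive: b R c and c R e but not b R e.
(D) serial: every world has an R-successor.
(E) not euclidean: b R a and b R b but not a R b.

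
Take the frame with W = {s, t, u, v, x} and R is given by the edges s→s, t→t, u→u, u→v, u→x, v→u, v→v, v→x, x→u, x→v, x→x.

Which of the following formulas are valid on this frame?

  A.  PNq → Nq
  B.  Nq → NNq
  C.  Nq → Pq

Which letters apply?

R is transitive: R is closed under composition.
R is euclidean: any two R-successors of the same world are R-related.
R is serial: every world has an R-successor.
(A) PNq → Nq (the dual of axiom 5) characterises the euclidean frames. R is euclidean — valid.
(B) axiom 4: valid iff R is transitive. R is transitive — valid.
(C) Nq → Pq (axiom D) characterises the serial frames. R is serial — valid.

A, B, C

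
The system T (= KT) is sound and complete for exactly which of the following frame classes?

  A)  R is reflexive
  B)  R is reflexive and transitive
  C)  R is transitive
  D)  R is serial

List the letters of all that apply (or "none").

(A) T (= KT) is sound and complete for exactly this class.
(B) this class determines S4, not T (= KT).
(C) this class determines K4, not T (= KT).
(D) this class determines D, not T (= KT).

A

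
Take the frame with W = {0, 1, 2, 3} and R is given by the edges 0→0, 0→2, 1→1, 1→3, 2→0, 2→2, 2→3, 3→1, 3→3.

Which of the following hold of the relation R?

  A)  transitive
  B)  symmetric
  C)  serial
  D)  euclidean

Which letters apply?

(A) not transitive: 0 R 2 and 2 R 3 but not 0 R 3.
(B) not symmetric: 2 R 3 but not 3 R 2.
(C) serial: every world has an R-successor.
(D) not euclidean: 2 R 0 and 2 R 3 but not 0 R 3.

C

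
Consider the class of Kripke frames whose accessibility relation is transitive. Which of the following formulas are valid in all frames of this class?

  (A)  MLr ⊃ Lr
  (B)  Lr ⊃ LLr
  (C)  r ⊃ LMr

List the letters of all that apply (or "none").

B

(A) MLr ⊃ Lr is the dual of axiom 5, which corresponds to the euclidean property. Such an R need not be euclidean — not valid.
(B) Lr ⊃ LLr is axiom 4; it is valid on a frame exactly when R is transitive. Every such R is transitive, so valid.
(C) r ⊃ LMr is axiom B; it is valid on a frame exactly when R is symmetric. Such an R need not be symmetric, so not valid.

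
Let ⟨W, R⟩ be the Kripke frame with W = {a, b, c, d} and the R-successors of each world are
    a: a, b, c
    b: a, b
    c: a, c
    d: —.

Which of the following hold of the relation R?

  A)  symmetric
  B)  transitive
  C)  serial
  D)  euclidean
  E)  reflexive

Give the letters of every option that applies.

(A) symmetric: every R-edge is matched by its reverse.
(B) not transitive: b R a and a R c but not b R c.
(C) not serial: d has no R-successor.
(D) not euclidean: a R b and a R c but not b R c.
(E) not reflexive: not d R d.

A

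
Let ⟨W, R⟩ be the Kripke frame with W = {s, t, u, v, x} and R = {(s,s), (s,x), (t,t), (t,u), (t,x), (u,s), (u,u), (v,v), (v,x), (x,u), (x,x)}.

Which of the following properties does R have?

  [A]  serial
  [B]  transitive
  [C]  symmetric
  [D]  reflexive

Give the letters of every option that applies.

(A) serial: every world has an R-successor.
(B) not transitive: s R x and x R u but not s R u.
(C) not symmetric: s R x but not x R s.
(D) reflexive: each world relates to itself.

A, D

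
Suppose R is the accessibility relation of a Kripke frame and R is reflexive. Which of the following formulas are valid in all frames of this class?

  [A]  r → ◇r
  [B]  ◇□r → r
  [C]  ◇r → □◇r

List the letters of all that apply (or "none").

A reflexive relation is serial.
(A) r → ◇r (the dual of axiom T) characterises the reflexive frames. Every such R is reflexive — valid.
(B) the dual of axiom B: valid iff R is symmetric. Such an R need not be symmetric — not valid.
(C) ◇r → □◇r is axiom 5; it is valid on a frame exactly when R is euclidean. Such an R need not be euclidean, so not valid.

A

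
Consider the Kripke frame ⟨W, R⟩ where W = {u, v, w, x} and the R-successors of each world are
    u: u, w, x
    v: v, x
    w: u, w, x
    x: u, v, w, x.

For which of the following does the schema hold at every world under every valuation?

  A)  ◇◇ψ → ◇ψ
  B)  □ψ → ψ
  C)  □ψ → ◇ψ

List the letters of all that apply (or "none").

R is reflexive: each world relates to itself.
R is not transitive: u R x and x R v but not u R v.
R is serial: every world has an R-successor.
(A) ◇◇ψ → ◇ψ is the dual of axiom 4, which corresponds to transitivity. R is not transitive — not valid.
(B) axiom T: valid iff R is reflexive. R is reflexive — valid.
(C) axiom D: valid iff R is serial. R is serial — valid.

B, C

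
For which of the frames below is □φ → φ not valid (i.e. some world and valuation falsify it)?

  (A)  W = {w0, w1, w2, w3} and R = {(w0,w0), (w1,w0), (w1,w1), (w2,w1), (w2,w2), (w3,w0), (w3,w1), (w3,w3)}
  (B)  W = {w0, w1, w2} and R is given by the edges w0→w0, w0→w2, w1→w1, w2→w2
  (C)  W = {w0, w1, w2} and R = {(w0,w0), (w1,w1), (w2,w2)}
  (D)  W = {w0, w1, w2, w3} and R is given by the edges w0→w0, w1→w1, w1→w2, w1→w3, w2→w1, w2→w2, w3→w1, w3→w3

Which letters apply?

none

The schema □φ → φ is axiom T; it is valid on a frame iff R is reflexive.
(A) R is reflexive (each world relates to itself), so the schema is valid here.
(B) R is reflexive (each world relates to itself), so the schema is valid here.
(C) R is reflexive (each world relates to itself), so the schema is valid here.
(D) R is reflexive (each world relates to itself), so the schema is valid here.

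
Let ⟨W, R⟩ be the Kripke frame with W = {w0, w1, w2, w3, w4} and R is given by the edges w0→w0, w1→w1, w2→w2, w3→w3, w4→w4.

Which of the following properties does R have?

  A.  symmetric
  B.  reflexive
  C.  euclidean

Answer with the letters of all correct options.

(A) symmetric: every R-edge is matched by its reverse.
(B) reflexive: each world relates to itself.
(C) euclidean: any two R-successors of the same world are R-related.

A, B, C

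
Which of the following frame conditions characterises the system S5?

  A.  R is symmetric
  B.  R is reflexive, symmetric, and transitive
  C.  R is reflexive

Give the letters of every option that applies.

(A) this class determines KB, not S5.
(B) S5 is sound and complete for exactly this class.
(C) this class determines T (= KT), not S5.

B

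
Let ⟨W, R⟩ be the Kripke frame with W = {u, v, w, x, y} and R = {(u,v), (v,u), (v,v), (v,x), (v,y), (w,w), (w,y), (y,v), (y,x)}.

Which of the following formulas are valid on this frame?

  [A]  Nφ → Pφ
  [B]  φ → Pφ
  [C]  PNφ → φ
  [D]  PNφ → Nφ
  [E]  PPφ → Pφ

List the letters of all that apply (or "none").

none

R is not reflexive: not u R u.
R is not symmetric: v R x but not x R v.
R is not transitive: u R v and v R u but not u R u.
R is not euclidean: v R u and v R x but not u R x.
R is not serial: x has no R-successor.
(A) Nφ → Pφ is axiom D, which corresponds to seriality. R is not serial — not valid.
(B) φ → Pφ (the dual of axiom T) characterises the reflexive frames. R is not reflexive — not valid.
(C) PNφ → φ is the dual of axiom B; it is valid on a frame exactly when R is symmetric. R is not symmetric, so not valid.
(D) PNφ → Nφ (the dual of axiom 5) characterises the euclidean frames. R is not euclidean — not valid.
(E) PPφ → Pφ (the dual of axiom 4) characterises the transitive frames. R is not transitive — not valid.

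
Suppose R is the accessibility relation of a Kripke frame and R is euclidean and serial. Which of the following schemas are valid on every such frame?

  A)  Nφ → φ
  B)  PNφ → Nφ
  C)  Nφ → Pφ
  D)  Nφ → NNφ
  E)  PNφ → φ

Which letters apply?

B, C

(A) Nφ → φ is axiom T; it is valid on a frame exactly when R is reflexive. Such an R need not be reflexive, so not valid.
(B) the dual of axiom 5: valid iff R is euclidean. Every such R is euclidean — valid.
(C) Nφ → Pφ (axiom D) characterises the serial frames. Every such R is serial — valid.
(D) Nφ → NNφ is axiom 4; it is valid on a frame exactly when R is transitive. Such an R need not be transitive, so not valid.
(E) PNφ → φ (the dual of axiom B) characterises the symmetric frames. Such an R need not be symmetric — not valid.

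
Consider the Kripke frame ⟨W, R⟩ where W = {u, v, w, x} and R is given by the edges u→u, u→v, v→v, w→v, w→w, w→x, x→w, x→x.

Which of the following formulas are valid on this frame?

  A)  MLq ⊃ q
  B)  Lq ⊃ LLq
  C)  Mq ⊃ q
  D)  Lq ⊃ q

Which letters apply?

R is reflexive: each world relates to itself.
R is not symmetric: u R v but not v R u.
R is not transitive: x R w and w R v but not x R v.
R is not a subset of the identity: u R v with u ≠ v.
(A) MLq ⊃ q (the dual of axiom B) characterises the symmetric frames. R is not symmetric — not valid.
(B) Lq ⊃ LLq is axiom 4; it is valid on a frame exactly when R is transitive. R is not transitive, so not valid.
(C) Mq ⊃ q is the converse of T; it holds exactly when R ⊆ identity. Here R ⊄ identity — not valid.
(D) axiom T: valid iff R is reflexive. R is reflexive — valid.

D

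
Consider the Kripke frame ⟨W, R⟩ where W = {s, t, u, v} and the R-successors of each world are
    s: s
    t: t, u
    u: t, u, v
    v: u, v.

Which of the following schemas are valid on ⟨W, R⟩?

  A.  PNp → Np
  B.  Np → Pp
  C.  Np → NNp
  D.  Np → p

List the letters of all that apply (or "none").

B, D

R is reflexive: each world relates to itself.
R is not transitive: t R u and u R v but not t R v.
R is not euclidean: u R t and u R v but not t R v.
R is serial: every world has an R-successor.
(A) the dual of axiom 5: valid iff R is euclidean. R is not euclidean — not valid.
(B) Np → Pp is axiom D; it is valid on a frame exactly when R is serial. R is serial, so valid.
(C) Np → NNp is axiom 4; it is valid on a frame exactly when R is transitive. R is not transitive, so not valid.
(D) Np → p is axiom T; it is valid on a frame exactly when R is reflexive. R is reflexive, so valid.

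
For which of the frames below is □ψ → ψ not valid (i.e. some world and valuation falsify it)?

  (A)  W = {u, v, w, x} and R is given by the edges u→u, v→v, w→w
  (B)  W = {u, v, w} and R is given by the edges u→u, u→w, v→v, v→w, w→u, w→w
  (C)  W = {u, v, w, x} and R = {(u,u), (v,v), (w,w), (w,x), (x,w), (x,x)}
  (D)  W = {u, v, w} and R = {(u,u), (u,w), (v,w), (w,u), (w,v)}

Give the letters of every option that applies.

A, D

The schema □ψ → ψ is axiom T; it is valid on a frame iff R is reflexive.
(A) R is not reflexive (not x R x), so the schema fails here.
(B) R is reflexive (each world relates to itself), so the schema is valid here.
(C) R is reflexive (each world relates to itself), so the schema is valid here.
(D) R is not reflexive (not v R v), so the schema fails here.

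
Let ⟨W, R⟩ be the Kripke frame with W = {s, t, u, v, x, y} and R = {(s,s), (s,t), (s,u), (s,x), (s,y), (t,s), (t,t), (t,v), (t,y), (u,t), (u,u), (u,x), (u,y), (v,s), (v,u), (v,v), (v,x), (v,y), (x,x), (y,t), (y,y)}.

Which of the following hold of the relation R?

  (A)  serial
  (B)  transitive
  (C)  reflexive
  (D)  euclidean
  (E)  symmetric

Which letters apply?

(A) serial: every world has an R-successor.
(B) not transitive: s R t and t R v but not s R v.
(C) reflexive: each world relates to itself.
(D) not euclidean: s R t and s R u but not t R u.
(E) not symmetric: s R u but not u R s.

A, C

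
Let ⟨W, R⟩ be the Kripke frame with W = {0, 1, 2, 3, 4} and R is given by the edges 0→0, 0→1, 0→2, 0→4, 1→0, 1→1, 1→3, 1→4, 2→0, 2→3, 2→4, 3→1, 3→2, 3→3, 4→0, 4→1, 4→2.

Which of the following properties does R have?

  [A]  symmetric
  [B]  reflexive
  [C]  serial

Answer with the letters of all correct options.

A, C

(A) symmetric: every R-edge is matched by its reverse.
(B) not reflexive: not 2 R 2.
(C) serial: every world has an R-successor.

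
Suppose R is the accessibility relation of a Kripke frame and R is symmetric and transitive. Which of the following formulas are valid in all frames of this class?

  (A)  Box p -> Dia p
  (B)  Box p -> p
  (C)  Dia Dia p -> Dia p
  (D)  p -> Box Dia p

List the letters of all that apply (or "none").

C, D

A symmetric transitive relation is euclidean (uRv and uRw give vRu by symmetry, then vRw by transitivity).
(A) Box p -> Dia p is axiom D, which corresponds to seriality. Such an R need not be serial — not valid.
(B) Box p -> p (axiom T) characterises the reflexive frames. Such an R need not be reflexive — not valid.
(C) Dia Dia p -> Dia p is the dual of axiom 4, which corresponds to transitivity. Every such R is transitive — valid.
(D) p -> Box Dia p is axiom B, which corresponds to symmetry. Every such R is symmetric — valid.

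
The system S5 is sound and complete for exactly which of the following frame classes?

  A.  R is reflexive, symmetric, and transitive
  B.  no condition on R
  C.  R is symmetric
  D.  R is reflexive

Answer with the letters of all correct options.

A

(A) S5 is sound and complete for exactly this class.
(B) this class determines K, not S5.
(C) this class determines KB, not S5.
(D) this class determines T (= KT), not S5.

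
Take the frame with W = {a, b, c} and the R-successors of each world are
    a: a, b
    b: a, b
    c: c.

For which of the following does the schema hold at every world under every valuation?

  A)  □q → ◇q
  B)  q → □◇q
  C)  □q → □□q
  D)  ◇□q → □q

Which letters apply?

A, B, C, D

R is symmetric: every R-edge is matched by its reverse.
R is transitive: R is closed under composition.
R is euclidean: any two R-successors of the same world are R-related.
R is serial: every world has an R-successor.
(A) □q → ◇q is axiom D; it is valid on a frame exactly when R is serial. R is serial, so valid.
(B) q → □◇q (axiom B) characterises the symmetric frames. R is symmetric — valid.
(C) □q → □□q is axiom 4, which corresponds to transitivity. R is transitive — valid.
(D) ◇□q → □q is the dual of axiom 5; it is valid on a frame exactly when R is euclidean. R is euclidean, so valid.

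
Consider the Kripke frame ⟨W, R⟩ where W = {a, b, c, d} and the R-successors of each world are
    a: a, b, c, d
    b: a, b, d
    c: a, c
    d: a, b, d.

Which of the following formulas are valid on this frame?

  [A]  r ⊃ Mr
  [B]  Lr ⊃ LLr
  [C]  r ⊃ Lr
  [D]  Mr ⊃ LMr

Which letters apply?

A

R is reflexive: each world relates to itself.
R is not transitive: b R a and a R c but not b R c.
R is not euclidean: a R b and a R c but not b R c.
R is not a subset of the identity: a R b with a ≠ b.
(A) r ⊃ Mr is the dual of axiom T, which corresponds to reflexivity. R is reflexive — valid.
(B) axiom 4: valid iff R is transitive. R is not transitive — not valid.
(C) r ⊃ Lr is equivalent to ◇p→p; it holds exactly when R ⊆ identity. Here R ⊄ identity — not valid.
(D) Mr ⊃ LMr is axiom 5, which corresponds to the euclidean property. R is not euclidean — not valid.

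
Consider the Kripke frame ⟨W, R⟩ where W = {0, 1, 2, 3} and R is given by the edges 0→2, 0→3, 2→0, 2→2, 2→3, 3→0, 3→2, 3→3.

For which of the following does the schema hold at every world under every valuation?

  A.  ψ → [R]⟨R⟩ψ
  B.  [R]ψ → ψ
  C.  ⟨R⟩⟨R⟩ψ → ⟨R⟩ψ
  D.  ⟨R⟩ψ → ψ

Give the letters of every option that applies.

R is not reflexive: not 0 R 0.
R is symmetric: every R-edge is matched by its reverse.
R is not transitive: 0 R 2 and 2 R 0 but not 0 R 0.
R is not a subset of the identity: 0 R 2 with 0 ≠ 2.
(A) axiom B: valid iff R is symmetric. R is symmetric — valid.
(B) [R]ψ → ψ is axiom T; it is valid on a frame exactly when R is reflexive. R is not reflexive, so not valid.
(C) ⟨R⟩⟨R⟩ψ → ⟨R⟩ψ (the dual of axiom 4) characterises the transitive frames. R is not transitive — not valid.
(D) ⟨R⟩ψ → ψ is the converse of T; it holds exactly when R ⊆ identity. Here R ⊄ identity — not valid.

A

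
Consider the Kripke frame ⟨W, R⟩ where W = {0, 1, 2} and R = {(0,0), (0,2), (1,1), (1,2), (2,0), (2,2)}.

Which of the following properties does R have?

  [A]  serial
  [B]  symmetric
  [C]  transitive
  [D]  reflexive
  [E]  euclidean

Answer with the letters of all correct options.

(A) serial: every world has an R-successor.
(B) not symmetric: 1 R 2 but not 2 R 1.
(C) not transitive: 1 R 2 and 2 R 0 but not 1 R 0.
(D) reflexive: each world relates to itself.
(E) not euclidean: 1 R 2 and 1 R 1 but not 2 R 1.

A, D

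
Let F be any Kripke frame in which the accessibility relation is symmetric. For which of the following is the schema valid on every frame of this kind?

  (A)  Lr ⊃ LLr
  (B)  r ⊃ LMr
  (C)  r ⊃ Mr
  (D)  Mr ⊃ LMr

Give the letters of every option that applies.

B

(A) Lr ⊃ LLr is axiom 4; it is valid on a frame exactly when R is transitive. Such an R need not be transitive, so not valid.
(B) r ⊃ LMr is axiom B, which corresponds to symmetry. Every such R is symmetric — valid.
(C) the dual of axiom T: valid iff R is reflexive. Such an R need not be reflexive — not valid.
(D) axiom 5: valid iff R is euclidean. Such an R need not be euclidean — not valid.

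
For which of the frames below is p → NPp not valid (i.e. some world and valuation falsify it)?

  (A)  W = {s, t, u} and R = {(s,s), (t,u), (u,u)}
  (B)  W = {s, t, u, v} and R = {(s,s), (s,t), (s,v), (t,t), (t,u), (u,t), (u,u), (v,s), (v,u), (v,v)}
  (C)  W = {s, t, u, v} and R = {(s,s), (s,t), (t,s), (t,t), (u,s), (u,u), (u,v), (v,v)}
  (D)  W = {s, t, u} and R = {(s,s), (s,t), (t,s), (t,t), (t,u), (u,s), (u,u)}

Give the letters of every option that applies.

A, B, C, D

The schema p → NPp is axiom B; it is valid on a frame iff R is symmetric.
(A) R is not symmetric (t R u but not u R t), so the schema fails here.
(B) R is not symmetric (s R t but not t R s), so the schema fails here.
(C) R is not symmetric (u R s but not s R u), so the schema fails here.
(D) R is not symmetric (t R u but not u R t), so the schema fails here.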